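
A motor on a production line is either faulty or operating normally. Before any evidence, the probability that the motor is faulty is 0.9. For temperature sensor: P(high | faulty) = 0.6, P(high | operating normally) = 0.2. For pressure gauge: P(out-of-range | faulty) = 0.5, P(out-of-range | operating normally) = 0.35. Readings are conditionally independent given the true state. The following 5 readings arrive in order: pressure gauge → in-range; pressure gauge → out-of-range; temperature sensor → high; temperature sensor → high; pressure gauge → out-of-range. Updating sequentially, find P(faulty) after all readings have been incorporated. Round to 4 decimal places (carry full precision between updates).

After pressure gauge='in-range': P(faulty) = 0.5·0.9000 / (0.5·0.9000 + 0.65·0.1000) ≈ 0.8738
After pressure gauge='out-of-range': P(faulty) = 0.5·0.8738 / (0.5·0.8738 + 0.35·0.1262) ≈ 0.9082
After temperature sensor='high': P(faulty) = 0.6·0.9082 / (0.6·0.9082 + 0.2·0.0918) ≈ 0.9674
After temperature sensor='high': P(faulty) = 0.6·0.9674 / (0.6·0.9674 + 0.2·0.0326) ≈ 0.9889
After pressure gauge='out-of-range': P(faulty) = 0.5·0.9889 / (0.5·0.9889 + 0.35·0.0111) ≈ 0.9922

0.9922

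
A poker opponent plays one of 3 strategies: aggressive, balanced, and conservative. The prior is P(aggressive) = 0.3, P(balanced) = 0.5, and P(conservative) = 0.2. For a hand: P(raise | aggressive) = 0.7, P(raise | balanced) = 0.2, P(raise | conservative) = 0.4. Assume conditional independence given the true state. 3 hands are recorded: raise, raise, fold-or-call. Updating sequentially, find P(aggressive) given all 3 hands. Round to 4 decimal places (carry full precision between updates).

0.5561

After 'raise': normaliser = 0.7·0.3000 + 0.2·0.5000 + 0.4·0.2000; P(aggressive) ≈ 0.5385, P(balanced) ≈ 0.2564, P(conservative) ≈ 0.2051
After 'raise': normaliser = 0.7·0.5385 + 0.2·0.2564 + 0.4·0.2051; P(aggressive) ≈ 0.7387, P(balanced) ≈ 0.1005, P(conservative) ≈ 0.1608
After 'fold-or-call': normaliser = 0.3·0.7387 + 0.8·0.1005 + 0.6·0.1608; P(aggressive) ≈ 0.5561, P(balanced) ≈ 0.2018, P(conservative) ≈ 0.2421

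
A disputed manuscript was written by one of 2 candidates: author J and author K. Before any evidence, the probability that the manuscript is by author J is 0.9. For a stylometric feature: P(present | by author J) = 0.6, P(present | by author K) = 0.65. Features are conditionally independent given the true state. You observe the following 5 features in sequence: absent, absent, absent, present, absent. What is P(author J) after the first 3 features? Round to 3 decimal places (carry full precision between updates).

After 'absent': P(author J) = 0.4·0.9000 / (0.4·0.9000 + 0.35·0.1000) ≈ 0.9114
After 'absent': P(author J) = 0.4·0.9114 / (0.4·0.9114 + 0.35·0.0886) ≈ 0.9216
After 'absent': P(author J) = 0.4·0.9216 / (0.4·0.9216 + 0.35·0.0784) ≈ 0.9307

0.931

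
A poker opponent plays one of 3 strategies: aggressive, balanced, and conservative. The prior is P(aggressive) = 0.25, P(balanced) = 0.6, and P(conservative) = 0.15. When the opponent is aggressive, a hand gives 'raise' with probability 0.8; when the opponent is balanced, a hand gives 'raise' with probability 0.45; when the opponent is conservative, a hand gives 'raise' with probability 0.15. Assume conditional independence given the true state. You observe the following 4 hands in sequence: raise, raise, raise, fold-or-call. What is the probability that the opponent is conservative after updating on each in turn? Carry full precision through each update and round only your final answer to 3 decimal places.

After 'raise': normaliser = 0.8·0.2500 + 0.45·0.6000 + 0.15·0.1500; P(aggressive) ≈ 0.4061, P(balanced) ≈ 0.5482, P(conservative) ≈ 0.0457
After 'raise': normaliser = 0.8·0.4061 + 0.45·0.5482 + 0.15·0.0457; P(aggressive) ≈ 0.5616, P(balanced) ≈ 0.4265, P(conservative) ≈ 0.0118
After 'raise': normaliser = 0.8·0.5616 + 0.45·0.4265 + 0.15·0.0118; P(aggressive) ≈ 0.6988, P(balanced) ≈ 0.2985, P(conservative) ≈ 0.0028
After 'fold-or-call': normaliser = 0.2·0.6988 + 0.55·0.2985 + 0.85·0.0028; P(aggressive) ≈ 0.4563, P(balanced) ≈ 0.5360, P(conservative) ≈ 0.0077

0.008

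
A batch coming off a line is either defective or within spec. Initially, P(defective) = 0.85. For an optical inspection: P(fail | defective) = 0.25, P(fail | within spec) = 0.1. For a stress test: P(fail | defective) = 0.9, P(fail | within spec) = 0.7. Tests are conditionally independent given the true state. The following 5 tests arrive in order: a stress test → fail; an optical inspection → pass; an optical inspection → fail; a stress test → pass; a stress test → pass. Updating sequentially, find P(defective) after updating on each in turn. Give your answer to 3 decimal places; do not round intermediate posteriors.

0.628

Each posterior becomes the prior for the next update.
After a stress test='fail': P(defective) = 0.9·0.8500 / (0.9·0.8500 + 0.7·0.1500) ≈ 0.8793
After an optical inspection='pass': P(defective) = 0.75·0.8793 / (0.75·0.8793 + 0.9·0.1207) ≈ 0.8586
After an optical inspection='fail': P(defective) = 0.25·0.8586 / (0.25·0.8586 + 0.1·0.1414) ≈ 0.9382
After a stress test='pass': P(defective) = 0.1·0.9382 / (0.1·0.9382 + 0.3·0.0618) ≈ 0.8350
After a stress test='pass': P(defective) = 0.1·0.8350 / (0.1·0.8350 + 0.3·0.1650) ≈ 0.6278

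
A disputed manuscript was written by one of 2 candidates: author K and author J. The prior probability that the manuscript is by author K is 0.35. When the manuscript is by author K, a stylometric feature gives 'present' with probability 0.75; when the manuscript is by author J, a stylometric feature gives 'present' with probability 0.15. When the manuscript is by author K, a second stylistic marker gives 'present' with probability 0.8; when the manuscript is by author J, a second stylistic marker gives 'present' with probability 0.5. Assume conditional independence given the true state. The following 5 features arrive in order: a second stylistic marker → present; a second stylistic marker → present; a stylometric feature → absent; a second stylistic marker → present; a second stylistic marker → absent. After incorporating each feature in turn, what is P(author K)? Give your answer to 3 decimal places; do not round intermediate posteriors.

0.206

After a second stylistic marker='present': P(author K) = 0.8·0.3500 / (0.8·0.3500 + 0.5·0.6500) ≈ 0.4628
After a second stylistic marker='present': P(author K) = 0.8·0.4628 / (0.8·0.4628 + 0.5·0.5372) ≈ 0.5796
After a stylometric feature='absent': P(author K) = 0.25·0.5796 / (0.25·0.5796 + 0.85·0.4204) ≈ 0.2885
After a second stylistic marker='present': P(author K) = 0.8·0.2885 / (0.8·0.2885 + 0.5·0.7115) ≈ 0.3935
After a second stylistic marker='absent': P(author K) = 0.2·0.3935 / (0.2·0.3935 + 0.5·0.6065) ≈ 0.2060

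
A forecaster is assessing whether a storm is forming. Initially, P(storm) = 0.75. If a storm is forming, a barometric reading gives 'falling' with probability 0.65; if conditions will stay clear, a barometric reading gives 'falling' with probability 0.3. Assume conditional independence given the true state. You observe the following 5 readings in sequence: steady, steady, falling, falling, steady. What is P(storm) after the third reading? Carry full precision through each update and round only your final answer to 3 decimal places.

After 'steady': P(storm) = 0.35·0.7500 / (0.35·0.7500 + 0.7·0.2500) ≈ 0.6000
After 'steady': P(storm) = 0.35·0.6000 / (0.35·0.6000 + 0.7·0.4000) ≈ 0.4286
After 'falling': P(storm) = 0.65·0.4286 / (0.65·0.4286 + 0.3·0.5714) ≈ 0.6190

0.619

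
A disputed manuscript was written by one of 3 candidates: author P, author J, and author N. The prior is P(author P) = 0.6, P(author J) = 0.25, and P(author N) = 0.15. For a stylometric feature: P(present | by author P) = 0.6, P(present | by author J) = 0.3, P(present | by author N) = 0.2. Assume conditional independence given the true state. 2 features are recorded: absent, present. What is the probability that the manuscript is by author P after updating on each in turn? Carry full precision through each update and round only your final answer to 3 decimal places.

After 'absent': normaliser = 0.4·0.6000 + 0.7·0.2500 + 0.8·0.1500; P(author P) ≈ 0.4486, P(author J) ≈ 0.3271, P(author N) ≈ 0.2243
After 'present': normaliser = 0.6·0.4486 + 0.3·0.3271 + 0.2·0.2243; P(author P) ≈ 0.6531, P(author J) ≈ 0.2381, P(author N) ≈ 0.1088

0.653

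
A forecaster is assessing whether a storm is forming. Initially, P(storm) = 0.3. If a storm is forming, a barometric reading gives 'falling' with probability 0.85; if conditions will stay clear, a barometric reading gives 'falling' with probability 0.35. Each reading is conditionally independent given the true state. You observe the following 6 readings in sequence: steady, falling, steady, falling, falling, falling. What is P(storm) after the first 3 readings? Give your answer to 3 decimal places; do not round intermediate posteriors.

0.053

Apply Bayes' rule sequentially, carrying P(storm) forward.
After 'steady': P(storm) = 0.15·0.3000 / (0.15·0.3000 + 0.65·0.7000) ≈ 0.0900
After 'falling': P(storm) = 0.85·0.0900 / (0.85·0.0900 + 0.35·0.9100) ≈ 0.1937
After 'steady': P(storm) = 0.15·0.1937 / (0.15·0.1937 + 0.65·0.8063) ≈ 0.0525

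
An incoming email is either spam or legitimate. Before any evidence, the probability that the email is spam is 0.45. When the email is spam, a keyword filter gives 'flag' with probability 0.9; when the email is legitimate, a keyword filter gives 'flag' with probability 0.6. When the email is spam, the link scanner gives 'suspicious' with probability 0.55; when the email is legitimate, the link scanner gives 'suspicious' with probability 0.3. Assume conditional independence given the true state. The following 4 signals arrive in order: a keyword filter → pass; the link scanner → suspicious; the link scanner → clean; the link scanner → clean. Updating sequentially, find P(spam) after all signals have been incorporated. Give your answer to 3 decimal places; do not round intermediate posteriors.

After a keyword filter='pass': P(spam) = 0.1·0.4500 / (0.1·0.4500 + 0.4·0.5500) ≈ 0.1698
After the link scanner='suspicious': P(spam) = 0.55·0.1698 / (0.55·0.1698 + 0.3·0.8302) ≈ 0.2727
After the link scanner='clean': P(spam) = 0.45·0.2727 / (0.45·0.2727 + 0.7·0.7273) ≈ 0.1942
After the link scanner='clean': P(spam) = 0.45·0.1942 / (0.45·0.1942 + 0.7·0.8058) ≈ 0.1342

0.134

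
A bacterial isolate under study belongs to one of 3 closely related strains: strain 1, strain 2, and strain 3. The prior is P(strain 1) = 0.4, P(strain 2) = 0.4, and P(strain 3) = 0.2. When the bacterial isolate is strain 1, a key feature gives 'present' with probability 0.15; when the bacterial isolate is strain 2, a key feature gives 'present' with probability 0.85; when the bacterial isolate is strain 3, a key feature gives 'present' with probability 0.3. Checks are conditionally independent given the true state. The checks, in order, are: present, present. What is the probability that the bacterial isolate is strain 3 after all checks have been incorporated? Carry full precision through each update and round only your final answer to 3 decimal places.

0.057

After 'present': normaliser = 0.15·0.4000 + 0.85·0.4000 + 0.3·0.2000; P(strain 1) ≈ 0.1304, P(strain 2) ≈ 0.7391, P(strain 3) ≈ 0.1304
After 'present': normaliser = 0.15·0.1304 + 0.85·0.7391 + 0.3·0.1304; P(strain 1) ≈ 0.0285, P(strain 2) ≈ 0.9146, P(strain 3) ≈ 0.0570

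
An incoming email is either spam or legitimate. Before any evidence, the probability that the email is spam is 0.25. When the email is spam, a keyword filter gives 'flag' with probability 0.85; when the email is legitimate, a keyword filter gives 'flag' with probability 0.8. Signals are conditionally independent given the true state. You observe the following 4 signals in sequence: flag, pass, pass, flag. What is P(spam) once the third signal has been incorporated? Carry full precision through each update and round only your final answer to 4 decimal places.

0.1661

After 'flag': P(spam) = 0.85·0.2500 / (0.85·0.2500 + 0.8·0.7500) ≈ 0.2615
After 'pass': P(spam) = 0.15·0.2615 / (0.15·0.2615 + 0.2·0.7385) ≈ 0.2099
After 'pass': P(spam) = 0.15·0.2099 / (0.15·0.2099 + 0.2·0.7901) ≈ 0.1661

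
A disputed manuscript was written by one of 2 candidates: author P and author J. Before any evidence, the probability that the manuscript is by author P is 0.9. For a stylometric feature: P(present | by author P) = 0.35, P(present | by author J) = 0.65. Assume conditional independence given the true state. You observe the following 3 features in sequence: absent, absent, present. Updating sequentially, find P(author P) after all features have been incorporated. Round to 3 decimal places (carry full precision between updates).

0.944

After 'absent': P(author P) = 0.65·0.9000 / (0.65·0.9000 + 0.35·0.1000) ≈ 0.9435
After 'absent': P(author P) = 0.65·0.9435 / (0.65·0.9435 + 0.35·0.0565) ≈ 0.9688
After 'present': P(author P) = 0.35·0.9688 / (0.35·0.9688 + 0.65·0.0312) ≈ 0.9435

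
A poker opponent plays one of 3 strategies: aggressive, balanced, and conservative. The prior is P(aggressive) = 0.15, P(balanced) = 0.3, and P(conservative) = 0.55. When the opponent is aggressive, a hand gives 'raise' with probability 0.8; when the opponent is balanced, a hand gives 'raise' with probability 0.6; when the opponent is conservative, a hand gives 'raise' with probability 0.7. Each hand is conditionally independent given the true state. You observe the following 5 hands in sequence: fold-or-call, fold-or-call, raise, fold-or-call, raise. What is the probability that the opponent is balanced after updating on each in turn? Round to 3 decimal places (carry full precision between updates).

After 'fold-or-call': normaliser = 0.2·0.1500 + 0.4·0.3000 + 0.3·0.5500; P(aggressive) ≈ 0.0952, P(balanced) ≈ 0.3810, P(conservative) ≈ 0.5238
After 'fold-or-call': normaliser = 0.2·0.0952 + 0.4·0.3810 + 0.3·0.5238; P(aggressive) ≈ 0.0580, P(balanced) ≈ 0.4638, P(conservative) ≈ 0.4783
After 'raise': normaliser = 0.8·0.0580 + 0.6·0.4638 + 0.7·0.4783; P(aggressive) ≈ 0.0703, P(balanced) ≈ 0.4220, P(conservative) ≈ 0.5077
After 'fold-or-call': normaliser = 0.2·0.0703 + 0.4·0.4220 + 0.3·0.5077; P(aggressive) ≈ 0.0420, P(balanced) ≈ 0.5036, P(conservative) ≈ 0.4544
After 'raise': normaliser = 0.8·0.0420 + 0.6·0.5036 + 0.7·0.4544; P(aggressive) ≈ 0.0513, P(balanced) ≈ 0.4621, P(conservative) ≈ 0.4865

0.462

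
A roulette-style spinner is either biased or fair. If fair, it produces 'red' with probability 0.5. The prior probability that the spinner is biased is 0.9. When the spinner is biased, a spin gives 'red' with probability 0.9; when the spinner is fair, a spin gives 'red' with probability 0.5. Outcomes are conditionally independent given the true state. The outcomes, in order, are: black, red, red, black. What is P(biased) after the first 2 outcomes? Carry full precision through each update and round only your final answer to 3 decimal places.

After 'black': P(biased) = 0.1·0.9000 / (0.1·0.9000 + 0.5·0.1000) ≈ 0.6429
After 'red': P(biased) = 0.9·0.6429 / (0.9·0.6429 + 0.5·0.3571) ≈ 0.7642

0.764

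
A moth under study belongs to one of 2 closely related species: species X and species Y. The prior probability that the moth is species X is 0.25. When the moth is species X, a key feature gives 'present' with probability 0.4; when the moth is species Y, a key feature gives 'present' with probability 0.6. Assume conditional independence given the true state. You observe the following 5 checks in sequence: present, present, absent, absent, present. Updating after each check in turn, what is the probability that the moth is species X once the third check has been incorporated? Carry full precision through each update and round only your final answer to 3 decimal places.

0.182

After 'present': P(species X) = 0.4·0.2500 / (0.4·0.2500 + 0.6·0.7500) ≈ 0.1818
After 'present': P(species X) = 0.4·0.1818 / (0.4·0.1818 + 0.6·0.8182) ≈ 0.1290
After 'absent': P(species X) = 0.6·0.1290 / (0.6·0.1290 + 0.4·0.8710) ≈ 0.1818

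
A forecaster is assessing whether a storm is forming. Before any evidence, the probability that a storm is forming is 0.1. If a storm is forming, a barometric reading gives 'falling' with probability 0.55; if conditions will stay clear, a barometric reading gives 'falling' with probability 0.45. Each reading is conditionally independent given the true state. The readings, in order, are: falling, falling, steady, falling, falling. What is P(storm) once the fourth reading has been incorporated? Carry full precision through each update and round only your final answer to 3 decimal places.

After 'falling': P(storm) = 0.55·0.1000 / (0.55·0.1000 + 0.45·0.9000) ≈ 0.1196
After 'falling': P(storm) = 0.55·0.1196 / (0.55·0.1196 + 0.45·0.8804) ≈ 0.1424
After 'steady': P(storm) = 0.45·0.1424 / (0.45·0.1424 + 0.55·0.8576) ≈ 0.1196
After 'falling': P(storm) = 0.55·0.1196 / (0.55·0.1196 + 0.45·0.8804) ≈ 0.1424

0.142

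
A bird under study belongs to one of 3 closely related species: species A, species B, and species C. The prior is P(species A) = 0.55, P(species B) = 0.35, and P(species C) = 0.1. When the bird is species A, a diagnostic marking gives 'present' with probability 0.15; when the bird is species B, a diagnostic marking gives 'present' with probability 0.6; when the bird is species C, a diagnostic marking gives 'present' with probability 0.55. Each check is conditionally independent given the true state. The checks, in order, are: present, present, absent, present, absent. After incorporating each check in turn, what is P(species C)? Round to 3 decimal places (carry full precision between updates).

Each posterior becomes the prior for the next update.
After 'present': normaliser = 0.15·0.5500 + 0.6·0.3500 + 0.55·0.1000; P(species A) ≈ 0.2374, P(species B) ≈ 0.6043, P(species C) ≈ 0.1583
After 'present': normaliser = 0.15·0.2374 + 0.6·0.6043 + 0.55·0.1583; P(species A) ≈ 0.0734, P(species B) ≈ 0.7472, P(species C) ≈ 0.1794
After 'absent': normaliser = 0.85·0.0734 + 0.4·0.7472 + 0.45·0.1794; P(species A) ≈ 0.1411, P(species B) ≈ 0.6762, P(species C) ≈ 0.1826
After 'present': normaliser = 0.15·0.1411 + 0.6·0.6762 + 0.55·0.1826; P(species A) ≈ 0.0401, P(species B) ≈ 0.7694, P(species C) ≈ 0.1905
After 'absent': normaliser = 0.85·0.0401 + 0.4·0.7694 + 0.45·0.1905; P(species A) ≈ 0.0798, P(species B) ≈ 0.7197, P(species C) ≈ 0.2005

0.200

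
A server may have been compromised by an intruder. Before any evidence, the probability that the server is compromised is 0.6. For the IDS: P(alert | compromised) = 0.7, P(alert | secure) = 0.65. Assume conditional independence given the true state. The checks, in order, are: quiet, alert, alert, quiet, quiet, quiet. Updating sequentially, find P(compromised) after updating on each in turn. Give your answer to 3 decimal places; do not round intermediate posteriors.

After 'quiet': P(compromised) = 0.3·0.6000 / (0.3·0.6000 + 0.35·0.4000) ≈ 0.5625
After 'alert': P(compromised) = 0.7·0.5625 / (0.7·0.5625 + 0.65·0.4375) ≈ 0.5806
After 'alert': P(compromised) = 0.7·0.5806 / (0.7·0.5806 + 0.65·0.4194) ≈ 0.5986
After 'quiet': P(compromised) = 0.3·0.5986 / (0.3·0.5986 + 0.35·0.4014) ≈ 0.5610
After 'quiet': P(compromised) = 0.3·0.5610 / (0.3·0.5610 + 0.35·0.4390) ≈ 0.5228
After 'quiet': P(compromised) = 0.3·0.5228 / (0.3·0.5228 + 0.35·0.4772) ≈ 0.4843

0.484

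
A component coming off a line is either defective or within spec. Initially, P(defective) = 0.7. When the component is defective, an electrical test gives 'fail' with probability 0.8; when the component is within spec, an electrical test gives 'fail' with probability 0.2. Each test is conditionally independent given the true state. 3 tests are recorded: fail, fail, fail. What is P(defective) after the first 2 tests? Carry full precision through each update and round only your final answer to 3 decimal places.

After 'fail': P(defective) = 0.8·0.7000 / (0.8·0.7000 + 0.2·0.3000) ≈ 0.9032
After 'fail': P(defective) = 0.8·0.9032 / (0.8·0.9032 + 0.2·0.0968) ≈ 0.9739

0.974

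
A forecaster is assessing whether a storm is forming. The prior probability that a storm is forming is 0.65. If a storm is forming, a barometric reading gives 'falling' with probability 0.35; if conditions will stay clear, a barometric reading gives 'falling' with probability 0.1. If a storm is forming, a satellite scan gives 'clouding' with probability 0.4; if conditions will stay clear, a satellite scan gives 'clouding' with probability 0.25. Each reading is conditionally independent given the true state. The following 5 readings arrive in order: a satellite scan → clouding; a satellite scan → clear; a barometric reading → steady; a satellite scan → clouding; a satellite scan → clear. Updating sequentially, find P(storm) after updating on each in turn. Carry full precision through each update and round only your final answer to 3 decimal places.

0.687

After a satellite scan='clouding': P(storm) = 0.4·0.6500 / (0.4·0.6500 + 0.25·0.3500) ≈ 0.7482
After a satellite scan='clear': P(storm) = 0.6·0.7482 / (0.6·0.7482 + 0.75·0.2518) ≈ 0.7039
After a barometric reading='steady': P(storm) = 0.65·0.7039 / (0.65·0.7039 + 0.9·0.2961) ≈ 0.6319
After a satellite scan='clouding': P(storm) = 0.4·0.6319 / (0.4·0.6319 + 0.25·0.3681) ≈ 0.7331
After a satellite scan='clear': P(storm) = 0.6·0.7331 / (0.6·0.7331 + 0.75·0.2669) ≈ 0.6873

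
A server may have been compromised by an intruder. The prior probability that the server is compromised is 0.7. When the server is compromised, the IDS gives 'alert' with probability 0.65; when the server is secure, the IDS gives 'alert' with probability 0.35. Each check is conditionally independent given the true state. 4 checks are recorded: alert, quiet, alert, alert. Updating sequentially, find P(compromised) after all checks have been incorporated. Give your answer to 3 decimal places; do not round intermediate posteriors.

0.889

Apply Bayes' rule sequentially, carrying P(compromised) forward.
After 'alert': P(compromised) = 0.65·0.7000 / (0.65·0.7000 + 0.35·0.3000) ≈ 0.8125
After 'quiet': P(compromised) = 0.35·0.8125 / (0.35·0.8125 + 0.65·0.1875) ≈ 0.7000
After 'alert': P(compromised) = 0.65·0.7000 / (0.65·0.7000 + 0.35·0.3000) ≈ 0.8125
After 'alert': P(compromised) = 0.65·0.8125 / (0.65·0.8125 + 0.35·0.1875) ≈ 0.8895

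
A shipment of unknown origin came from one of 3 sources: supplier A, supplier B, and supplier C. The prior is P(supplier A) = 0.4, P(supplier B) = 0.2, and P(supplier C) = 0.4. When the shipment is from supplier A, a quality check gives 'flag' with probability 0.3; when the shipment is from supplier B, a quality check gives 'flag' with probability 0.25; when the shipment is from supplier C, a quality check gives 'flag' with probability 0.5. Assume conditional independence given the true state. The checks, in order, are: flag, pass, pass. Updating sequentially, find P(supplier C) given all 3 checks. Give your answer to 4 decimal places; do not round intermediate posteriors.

0.3652

After 'flag': normaliser = 0.3·0.4000 + 0.25·0.2000 + 0.5·0.4000; P(supplier A) ≈ 0.3243, P(supplier B) ≈ 0.1351, P(supplier C) ≈ 0.5405
After 'pass': normaliser = 0.7·0.3243 + 0.75·0.1351 + 0.5·0.5405; P(supplier A) ≈ 0.3792, P(supplier B) ≈ 0.1693, P(supplier C) ≈ 0.4515
After 'pass': normaliser = 0.7·0.3792 + 0.75·0.1693 + 0.5·0.4515; P(supplier A) ≈ 0.4294, P(supplier B) ≈ 0.2054, P(supplier C) ≈ 0.3652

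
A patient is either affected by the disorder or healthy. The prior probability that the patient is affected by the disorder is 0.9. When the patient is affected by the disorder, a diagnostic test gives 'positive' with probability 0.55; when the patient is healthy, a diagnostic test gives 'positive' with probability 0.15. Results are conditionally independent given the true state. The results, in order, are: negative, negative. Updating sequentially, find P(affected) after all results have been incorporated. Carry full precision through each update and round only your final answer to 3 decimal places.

After 'negative': P(affected) = 0.45·0.9000 / (0.45·0.9000 + 0.85·0.1000) ≈ 0.8265
After 'negative': P(affected) = 0.45·0.8265 / (0.45·0.8265 + 0.85·0.1735) ≈ 0.7161

0.716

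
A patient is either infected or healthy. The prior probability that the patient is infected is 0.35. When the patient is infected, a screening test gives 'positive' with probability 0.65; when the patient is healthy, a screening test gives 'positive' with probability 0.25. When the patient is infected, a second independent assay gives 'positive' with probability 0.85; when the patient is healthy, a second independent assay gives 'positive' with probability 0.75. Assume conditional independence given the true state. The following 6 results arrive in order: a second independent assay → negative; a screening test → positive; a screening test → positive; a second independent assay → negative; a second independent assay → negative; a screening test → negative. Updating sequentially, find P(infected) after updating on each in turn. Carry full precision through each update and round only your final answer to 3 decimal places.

After a second independent assay='negative': P(infected) = 0.15·0.3500 / (0.15·0.3500 + 0.25·0.6500) ≈ 0.2442
After a screening test='positive': P(infected) = 0.65·0.2442 / (0.65·0.2442 + 0.25·0.7558) ≈ 0.4565
After a screening test='positive': P(infected) = 0.65·0.4565 / (0.65·0.4565 + 0.25·0.5435) ≈ 0.6859
After a second independent assay='negative': P(infected) = 0.15·0.6859 / (0.15·0.6859 + 0.25·0.3141) ≈ 0.5672
After a second independent assay='negative': P(infected) = 0.15·0.5672 / (0.15·0.5672 + 0.25·0.4328) ≈ 0.4402
After a screening test='negative': P(infected) = 0.35·0.4402 / (0.35·0.4402 + 0.75·0.5598) ≈ 0.2684

0.268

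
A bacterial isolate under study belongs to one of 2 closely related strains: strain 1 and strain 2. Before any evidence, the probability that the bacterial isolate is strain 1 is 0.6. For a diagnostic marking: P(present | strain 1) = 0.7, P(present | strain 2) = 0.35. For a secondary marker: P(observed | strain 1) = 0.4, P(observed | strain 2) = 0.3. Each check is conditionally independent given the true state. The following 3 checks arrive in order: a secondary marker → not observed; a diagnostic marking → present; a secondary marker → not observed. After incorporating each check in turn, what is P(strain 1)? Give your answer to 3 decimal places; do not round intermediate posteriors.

After a secondary marker='not observed': P(strain 1) = 0.6·0.6000 / (0.6·0.6000 + 0.7·0.4000) ≈ 0.5625
After a diagnostic marking='present': P(strain 1) = 0.7·0.5625 / (0.7·0.5625 + 0.35·0.4375) ≈ 0.7200
After a secondary marker='not observed': P(strain 1) = 0.6·0.7200 / (0.6·0.7200 + 0.7·0.2800) ≈ 0.6879

0.688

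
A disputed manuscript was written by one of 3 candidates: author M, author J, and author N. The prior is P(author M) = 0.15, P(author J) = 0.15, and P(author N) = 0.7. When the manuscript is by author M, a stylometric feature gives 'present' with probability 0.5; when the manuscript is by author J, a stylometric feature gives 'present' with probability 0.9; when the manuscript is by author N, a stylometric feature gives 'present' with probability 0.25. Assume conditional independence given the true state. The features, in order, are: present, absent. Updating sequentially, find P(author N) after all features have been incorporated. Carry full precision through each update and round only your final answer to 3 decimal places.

After 'present': normaliser = 0.5·0.1500 + 0.9·0.1500 + 0.25·0.7000; P(author M) ≈ 0.1948, P(author J) ≈ 0.3506, P(author N) ≈ 0.4545
After 'absent': normaliser = 0.5·0.1948 + 0.1·0.3506 + 0.75·0.4545; P(author M) ≈ 0.2058, P(author J) ≈ 0.0741, P(author N) ≈ 0.7202

0.720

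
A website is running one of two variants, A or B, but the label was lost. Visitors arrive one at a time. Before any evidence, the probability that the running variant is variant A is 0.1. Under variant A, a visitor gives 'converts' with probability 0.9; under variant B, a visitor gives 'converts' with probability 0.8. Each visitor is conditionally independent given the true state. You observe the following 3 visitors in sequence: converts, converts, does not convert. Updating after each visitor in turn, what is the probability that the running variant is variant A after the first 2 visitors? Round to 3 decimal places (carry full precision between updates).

After 'converts': P(A) = 0.9·0.1000 / (0.9·0.1000 + 0.8·0.9000) ≈ 0.1111
After 'converts': P(A) = 0.9·0.1111 / (0.9·0.1111 + 0.8·0.8889) ≈ 0.1233

0.123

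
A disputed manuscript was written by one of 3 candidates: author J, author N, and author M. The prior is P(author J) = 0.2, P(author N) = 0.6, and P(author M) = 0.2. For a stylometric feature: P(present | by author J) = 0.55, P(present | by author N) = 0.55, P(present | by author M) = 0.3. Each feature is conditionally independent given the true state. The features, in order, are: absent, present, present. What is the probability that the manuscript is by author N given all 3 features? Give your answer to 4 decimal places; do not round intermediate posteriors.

After 'absent': normaliser = 0.45·0.2000 + 0.45·0.6000 + 0.7·0.2000; P(author J) ≈ 0.1800, P(author N) ≈ 0.5400, P(author M) ≈ 0.2800
After 'present': normaliser = 0.55·0.1800 + 0.55·0.5400 + 0.3·0.2800; P(author J) ≈ 0.2062, P(author N) ≈ 0.6188, P(author M) ≈ 0.1750
After 'present': normaliser = 0.55·0.2062 + 0.55·0.6188 + 0.3·0.1750; P(author J) ≈ 0.2241, P(author N) ≈ 0.6722, P(author M) ≈ 0.1037

0.6722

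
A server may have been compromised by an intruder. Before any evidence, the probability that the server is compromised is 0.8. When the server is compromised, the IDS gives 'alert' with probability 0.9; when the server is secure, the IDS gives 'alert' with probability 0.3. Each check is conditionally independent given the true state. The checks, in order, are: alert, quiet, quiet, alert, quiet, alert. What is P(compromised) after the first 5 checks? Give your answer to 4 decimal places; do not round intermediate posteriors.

After 'alert': P(compromised) = 0.9·0.8000 / (0.9·0.8000 + 0.3·0.2000) ≈ 0.9231
After 'quiet': P(compromised) = 0.1·0.9231 / (0.1·0.9231 + 0.7·0.0769) ≈ 0.6316
After 'quiet': P(compromised) = 0.1·0.6316 / (0.1·0.6316 + 0.7·0.3684) ≈ 0.1967
After 'alert': P(compromised) = 0.9·0.1967 / (0.9·0.1967 + 0.3·0.8033) ≈ 0.4235
After 'quiet': P(compromised) = 0.1·0.4235 / (0.1·0.4235 + 0.7·0.5765) ≈ 0.0950

0.0950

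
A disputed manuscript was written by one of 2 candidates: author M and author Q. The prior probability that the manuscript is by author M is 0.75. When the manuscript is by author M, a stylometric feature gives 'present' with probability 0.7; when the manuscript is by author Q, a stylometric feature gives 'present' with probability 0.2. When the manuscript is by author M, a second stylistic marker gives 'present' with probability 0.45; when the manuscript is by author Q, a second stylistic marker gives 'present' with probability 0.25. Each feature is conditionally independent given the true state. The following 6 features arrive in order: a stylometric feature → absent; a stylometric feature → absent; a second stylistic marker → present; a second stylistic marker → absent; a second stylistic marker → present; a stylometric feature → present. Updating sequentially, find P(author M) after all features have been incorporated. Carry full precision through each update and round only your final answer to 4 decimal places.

Apply Bayes' rule sequentially, carrying P(author M) forward.
After a stylometric feature='absent': P(author M) = 0.3·0.7500 / (0.3·0.7500 + 0.8·0.2500) ≈ 0.5294
After a stylometric feature='absent': P(author M) = 0.3·0.5294 / (0.3·0.5294 + 0.8·0.4706) ≈ 0.2967
After a second stylistic marker='present': P(author M) = 0.45·0.2967 / (0.45·0.2967 + 0.25·0.7033) ≈ 0.4316
After a second stylistic marker='absent': P(author M) = 0.55·0.4316 / (0.55·0.4316 + 0.75·0.5684) ≈ 0.3577
After a second stylistic marker='present': P(author M) = 0.45·0.3577 / (0.45·0.3577 + 0.25·0.6423) ≈ 0.5006
After a stylometric feature='present': P(author M) = 0.7·0.5006 / (0.7·0.5006 + 0.2·0.4994) ≈ 0.7782

0.7782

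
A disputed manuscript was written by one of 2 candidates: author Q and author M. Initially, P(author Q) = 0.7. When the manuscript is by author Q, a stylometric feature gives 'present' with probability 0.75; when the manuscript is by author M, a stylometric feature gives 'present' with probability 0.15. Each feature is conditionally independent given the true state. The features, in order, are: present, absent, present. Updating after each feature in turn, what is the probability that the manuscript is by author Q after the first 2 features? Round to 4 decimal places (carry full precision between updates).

After 'present': P(author Q) = 0.75·0.7000 / (0.75·0.7000 + 0.15·0.3000) ≈ 0.9211
After 'absent': P(author Q) = 0.25·0.9211 / (0.25·0.9211 + 0.85·0.0789) ≈ 0.7743

0.7743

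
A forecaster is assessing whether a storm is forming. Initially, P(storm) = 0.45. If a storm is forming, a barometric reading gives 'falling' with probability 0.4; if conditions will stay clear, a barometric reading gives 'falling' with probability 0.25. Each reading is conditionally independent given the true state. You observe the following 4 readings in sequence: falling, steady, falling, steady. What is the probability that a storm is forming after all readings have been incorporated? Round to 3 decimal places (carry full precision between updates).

0.573

After 'falling': P(storm) = 0.4·0.4500 / (0.4·0.4500 + 0.25·0.5500) ≈ 0.5669
After 'steady': P(storm) = 0.6·0.5669 / (0.6·0.5669 + 0.75·0.4331) ≈ 0.5115
After 'falling': P(storm) = 0.4·0.5115 / (0.4·0.5115 + 0.25·0.4885) ≈ 0.6263
After 'steady': P(storm) = 0.6·0.6263 / (0.6·0.6263 + 0.75·0.3737) ≈ 0.5727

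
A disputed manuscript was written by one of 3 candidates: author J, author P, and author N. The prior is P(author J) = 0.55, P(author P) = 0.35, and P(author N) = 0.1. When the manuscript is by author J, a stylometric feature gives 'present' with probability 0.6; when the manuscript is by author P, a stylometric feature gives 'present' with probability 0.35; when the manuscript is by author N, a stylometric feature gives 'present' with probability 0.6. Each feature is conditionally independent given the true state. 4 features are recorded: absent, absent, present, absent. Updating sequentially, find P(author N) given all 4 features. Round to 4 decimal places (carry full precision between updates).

Apply Bayes' rule sequentially, carrying P(author N) forward.
After 'absent': normaliser = 0.4·0.5500 + 0.65·0.3500 + 0.4·0.1000; P(author J) ≈ 0.4513, P(author P) ≈ 0.4667, P(author N) ≈ 0.0821
After 'absent': normaliser = 0.4·0.4513 + 0.65·0.4667 + 0.4·0.0821; P(author J) ≈ 0.3494, P(author P) ≈ 0.5871, P(author N) ≈ 0.0635
After 'present': normaliser = 0.6·0.3494 + 0.35·0.5871 + 0.6·0.0635; P(author J) ≈ 0.4625, P(author P) ≈ 0.4534, P(author N) ≈ 0.0841
After 'absent': normaliser = 0.4·0.4625 + 0.65·0.4534 + 0.4·0.0841; P(author J) ≈ 0.3604, P(author P) ≈ 0.5741, P(author N) ≈ 0.0655

0.0655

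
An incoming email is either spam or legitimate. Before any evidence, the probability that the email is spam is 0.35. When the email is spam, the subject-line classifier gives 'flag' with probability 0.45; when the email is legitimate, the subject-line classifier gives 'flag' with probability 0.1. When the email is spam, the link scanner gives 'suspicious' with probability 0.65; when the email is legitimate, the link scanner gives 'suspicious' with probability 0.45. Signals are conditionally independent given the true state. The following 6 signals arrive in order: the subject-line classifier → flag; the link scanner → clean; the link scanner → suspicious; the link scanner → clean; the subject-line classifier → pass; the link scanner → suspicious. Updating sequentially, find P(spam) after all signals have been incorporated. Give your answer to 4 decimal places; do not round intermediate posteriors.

0.5558

After the subject-line classifier='flag': P(spam) = 0.45·0.3500 / (0.45·0.3500 + 0.1·0.6500) ≈ 0.7079
After the link scanner='clean': P(spam) = 0.35·0.7079 / (0.35·0.7079 + 0.55·0.2921) ≈ 0.6066
After the link scanner='suspicious': P(spam) = 0.65·0.6066 / (0.65·0.6066 + 0.45·0.3934) ≈ 0.6901
After the link scanner='clean': P(spam) = 0.35·0.6901 / (0.35·0.6901 + 0.55·0.3099) ≈ 0.5863
After the subject-line classifier='pass': P(spam) = 0.55·0.5863 / (0.55·0.5863 + 0.9·0.4137) ≈ 0.4641
After the link scanner='suspicious': P(spam) = 0.65·0.4641 / (0.65·0.4641 + 0.45·0.5359) ≈ 0.5558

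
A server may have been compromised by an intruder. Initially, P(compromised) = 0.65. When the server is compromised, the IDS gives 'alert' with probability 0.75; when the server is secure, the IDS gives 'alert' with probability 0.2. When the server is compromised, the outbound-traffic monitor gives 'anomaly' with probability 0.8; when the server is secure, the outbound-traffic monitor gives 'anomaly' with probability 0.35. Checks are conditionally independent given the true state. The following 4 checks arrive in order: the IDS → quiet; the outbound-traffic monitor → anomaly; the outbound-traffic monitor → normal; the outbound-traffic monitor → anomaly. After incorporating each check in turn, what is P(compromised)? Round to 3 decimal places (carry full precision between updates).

0.483

After the IDS='quiet': P(compromised) = 0.25·0.6500 / (0.25·0.6500 + 0.8·0.3500) ≈ 0.3672
After the outbound-traffic monitor='anomaly': P(compromised) = 0.8·0.3672 / (0.8·0.3672 + 0.35·0.6328) ≈ 0.5702
After the outbound-traffic monitor='normal': P(compromised) = 0.2·0.5702 / (0.2·0.5702 + 0.65·0.4298) ≈ 0.2899
After the outbound-traffic monitor='anomaly': P(compromised) = 0.8·0.2899 / (0.8·0.2899 + 0.35·0.7101) ≈ 0.4827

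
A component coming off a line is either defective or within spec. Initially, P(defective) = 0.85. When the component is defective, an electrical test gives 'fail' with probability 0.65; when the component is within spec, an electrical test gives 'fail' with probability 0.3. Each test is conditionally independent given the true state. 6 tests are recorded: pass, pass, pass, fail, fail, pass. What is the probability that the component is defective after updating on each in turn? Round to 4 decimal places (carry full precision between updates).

0.6244

After 'pass': P(defective) = 0.35·0.8500 / (0.35·0.8500 + 0.7·0.1500) ≈ 0.7391
After 'pass': P(defective) = 0.35·0.7391 / (0.35·0.7391 + 0.7·0.2609) ≈ 0.5862
After 'pass': P(defective) = 0.35·0.5862 / (0.35·0.5862 + 0.7·0.4138) ≈ 0.4146
After 'fail': P(defective) = 0.65·0.4146 / (0.65·0.4146 + 0.3·0.5854) ≈ 0.6055
After 'fail': P(defective) = 0.65·0.6055 / (0.65·0.6055 + 0.3·0.3945) ≈ 0.7688
After 'pass': P(defective) = 0.35·0.7688 / (0.35·0.7688 + 0.7·0.2312) ≈ 0.6244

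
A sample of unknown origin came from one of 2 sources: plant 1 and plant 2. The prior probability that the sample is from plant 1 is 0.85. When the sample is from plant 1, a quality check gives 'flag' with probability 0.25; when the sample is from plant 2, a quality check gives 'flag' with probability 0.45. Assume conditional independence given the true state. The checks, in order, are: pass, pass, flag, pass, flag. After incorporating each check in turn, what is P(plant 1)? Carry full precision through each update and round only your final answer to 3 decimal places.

After 'pass': P(plant 1) = 0.75·0.8500 / (0.75·0.8500 + 0.55·0.1500) ≈ 0.8854
After 'pass': P(plant 1) = 0.75·0.8854 / (0.75·0.8854 + 0.55·0.1146) ≈ 0.9133
After 'flag': P(plant 1) = 0.25·0.9133 / (0.25·0.9133 + 0.45·0.0867) ≈ 0.8541
After 'pass': P(plant 1) = 0.75·0.8541 / (0.75·0.8541 + 0.55·0.1459) ≈ 0.8887
After 'flag': P(plant 1) = 0.25·0.8887 / (0.25·0.8887 + 0.45·0.1113) ≈ 0.8160

0.816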